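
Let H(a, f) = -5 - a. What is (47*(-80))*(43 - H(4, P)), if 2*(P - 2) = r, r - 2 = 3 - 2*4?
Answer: -195520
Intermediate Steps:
r = -3 (r = 2 + (3 - 2*4) = 2 + (3 - 8) = 2 - 5 = -3)
P = ½ (P = 2 + (½)*(-3) = 2 - 3/2 = ½ ≈ 0.50000)
(47*(-80))*(43 - H(4, P)) = (47*(-80))*(43 - (-5 - 1*4)) = -3760*(43 - (-5 - 4)) = -3760*(43 - 1*(-9)) = -3760*(43 + 9) = -3760*52 = -195520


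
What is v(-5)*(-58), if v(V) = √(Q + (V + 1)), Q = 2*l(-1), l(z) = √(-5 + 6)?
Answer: -58*I*√2 ≈ -82.024*I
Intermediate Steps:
l(z) = 1 (l(z) = √1 = 1)
Q = 2 (Q = 2*1 = 2)
v(V) = √(3 + V) (v(V) = √(2 + (V + 1)) = √(2 + (1 + V)) = √(3 + V))
v(-5)*(-58) = √(3 - 5)*(-58) = √(-2)*(-58) = (I*√2)*(-58) = -58*I*√2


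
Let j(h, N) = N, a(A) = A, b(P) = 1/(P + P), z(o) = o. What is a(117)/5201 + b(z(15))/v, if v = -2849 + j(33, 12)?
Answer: 9952669/442657110 ≈ 0.022484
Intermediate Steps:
b(P) = 1/(2*P)
v = -2837 (v = -2849 + 12 = -2837)
a(117)/5201 + b(z(15))/v = 117/5201 + ((½)/15)/(-2837) = 117*(1/5201) + ((½)*(1/15))*(-1/2837) = 117/5201 + (1/30)*(-1/2837) = 117/5201 - 1/85110 = 9952669/442657110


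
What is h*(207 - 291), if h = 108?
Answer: -9072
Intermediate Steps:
h*(207 - 291) = 108*(207 - 291) = 108*(-84) = -9072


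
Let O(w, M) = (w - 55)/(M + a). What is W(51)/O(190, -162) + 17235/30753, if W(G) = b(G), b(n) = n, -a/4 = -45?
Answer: 125753/17085 ≈ 7.3604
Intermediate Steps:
a = 180 (a = -4*(-45) = 180)
W(G) = G
O(w, M) = (-55 + w)/(180 + M) (O(w, M) = (w - 55)/(M + 180) = (-55 + w)/(180 + M))
W(51)/O(190, -162) + 17235/30753 = 51/(((-55 + 190)/(180 - 162))) + 17235/30753 = 51/((135/18)) + 17235*(1/30753) = 51/(((1/18)*135)) + 1915/3417 = 51/(15/2) + 1915/3417 = 51*(2/15) + 1915/3417 = 34/5 + 1915/3417 = 125753/17085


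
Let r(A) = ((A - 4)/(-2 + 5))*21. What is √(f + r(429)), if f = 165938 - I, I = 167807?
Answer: √1106 ≈ 33.257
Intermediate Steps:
f = -1869 (f = 165938 - 1*167807 = 165938 - 167807 = -1869)
r(A) = -28 + 7*A (r(A) = ((-4 + A)/3)*21 = ((-4 + A)*(⅓))*21 = (-4/3 + A/3)*21 = -28 + 7*A)
√(f + r(429)) = √(-1869 + (-28 + 7*429)) = √(-1869 + (-28 + 3003)) = √(-1869 + 2975) = √1106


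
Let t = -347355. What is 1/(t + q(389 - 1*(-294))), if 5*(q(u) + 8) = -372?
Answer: -5/1737187 ≈ -2.8782e-6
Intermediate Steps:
q(u) = -412/5 (q(u) = -8 + (⅕)*(-372) = -8 - 372/5 = -412/5)
1/(t + q(389 - 1*(-294))) = 1/(-347355 - 412/5) = 1/(-1737187/5) = -5/1737187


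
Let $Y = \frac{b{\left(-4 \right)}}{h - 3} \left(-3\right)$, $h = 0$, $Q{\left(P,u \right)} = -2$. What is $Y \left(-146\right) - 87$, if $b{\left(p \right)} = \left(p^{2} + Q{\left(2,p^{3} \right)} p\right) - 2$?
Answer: $-3299$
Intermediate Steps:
$b{\left(p \right)} = -2 + p^{2} - 2 p$ ($b{\left(p \right)} = \left(p^{2} - 2 p\right) - 2 = -2 + p^{2} - 2 p$)
$Y = 22$ ($Y = \frac{-2 + \left(-4\right)^{2} - -8}{0 - 3} \left(-3\right) = \frac{-2 + 16 + 8}{-3} \left(-3\right) = \left(- \frac{1}{3}\right) 22 \left(-3\right) = \left(- \frac{22}{3}\right) \left(-3\right) = 22$)
$Y \left(-146\right) - 87 = 22 \left(-146\right) - 87 = -3212 - 87 = -3299$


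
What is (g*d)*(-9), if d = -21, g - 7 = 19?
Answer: 4914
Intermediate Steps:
g = 26 (g = 7 + 19 = 26)
(g*d)*(-9) = (26*(-21))*(-9) = -546*(-9) = 4914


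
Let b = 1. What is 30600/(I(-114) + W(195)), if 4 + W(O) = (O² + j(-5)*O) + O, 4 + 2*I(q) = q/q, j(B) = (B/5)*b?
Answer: 61200/76039 ≈ 0.80485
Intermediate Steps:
j(B) = B/5 (j(B) = (B/5)*1 = B/5)
I(q) = -3/2 (I(q) = -2 + (q/q)/2 = -2 + (½)*1 = -2 + ½ = -3/2)
W(O) = -4 + O² (W(O) = -4 + ((O² + ((⅕)*(-5))*O) + O) = -4 + ((O² - O) + O) = -4 + O²)
30600/(I(-114) + W(195)) = 30600/(-3/2 + (-4 + 195²)) = 30600/(-3/2 + (-4 + 38025)) = 30600/(-3/2 + 38021) = 30600/(76039/2) = 30600*(2/76039) = 61200/76039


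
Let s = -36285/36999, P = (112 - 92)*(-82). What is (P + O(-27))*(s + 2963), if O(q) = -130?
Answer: -21553044560/4111 ≈ -5.2428e+6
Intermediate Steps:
P = -1640 (P = 20*(-82) = -1640)
s = -12095/12333 (s = -36285*1/36999 = -12095/12333 ≈ -0.98070)
(P + O(-27))*(s + 2963) = (-1640 - 130)*(-12095/12333 + 2963) = -1770*36530584/12333 = -21553044560/4111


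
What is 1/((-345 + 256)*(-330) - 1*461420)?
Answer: -1/432050 ≈ -2.3145e-6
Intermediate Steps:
1/((-345 + 256)*(-330) - 1*461420) = 1/(-89*(-330) - 461420) = 1/(29370 - 461420) = 1/(-432050) = -1/432050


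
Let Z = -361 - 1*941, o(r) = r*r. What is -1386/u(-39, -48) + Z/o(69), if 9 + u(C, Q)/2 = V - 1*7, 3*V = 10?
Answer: 3282881/60306 ≈ 54.437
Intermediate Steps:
V = 10/3 (V = (⅓)*10 = 10/3 ≈ 3.3333)
u(C, Q) = -76/3 (u(C, Q) = -18 + 2*(10/3 - 1*7) = -18 + 2*(10/3 - 7) = -18 + 2*(-11/3) = -18 - 22/3 = -76/3)
o(r) = r²
Z = -1302 (Z = -361 - 941 = -1302)
-1386/u(-39, -48) + Z/o(69) = -1386/(-76/3) - 1302/(69²) = -1386*(-3/76) - 1302/4761 = 2079/38 - 1302*1/4761 = 2079/38 - 434/1587 = 3282881/60306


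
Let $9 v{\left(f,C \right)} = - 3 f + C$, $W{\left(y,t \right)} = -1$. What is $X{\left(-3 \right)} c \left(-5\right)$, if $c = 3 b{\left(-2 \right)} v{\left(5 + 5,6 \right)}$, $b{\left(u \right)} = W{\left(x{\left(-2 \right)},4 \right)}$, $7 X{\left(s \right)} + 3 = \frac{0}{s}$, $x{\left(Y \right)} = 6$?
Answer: $\frac{120}{7} \approx 17.143$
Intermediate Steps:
$X{\left(s \right)} = - \frac{3}{7}$ ($X{\left(s \right)} = - \frac{3}{7} + \frac{0 \frac{1}{s}}{7} = - \frac{3}{7} + \frac{1}{7} \cdot 0 = - \frac{3}{7} + 0 = - \frac{3}{7}$)
$v{\left(f,C \right)} = - \frac{f}{3} + \frac{C}{9}$ ($v{\left(f,C \right)} = \frac{- 3 f + C}{9} = \frac{C - 3 f}{9} = - \frac{f}{3} + \frac{C}{9}$)
$b{\left(u \right)} = -1$
$c = 8$ ($c = 3 \left(-1\right) \left(- \frac{5 + 5}{3} + \frac{1}{9} \cdot 6\right) = - 3 \left(\left(- \frac{1}{3}\right) 10 + \frac{2}{3}\right) = - 3 \left(- \frac{10}{3} + \frac{2}{3}\right) = \left(-3\right) \left(- \frac{8}{3}\right) = 8$)
$X{\left(-3 \right)} c \left(-5\right) = \left(- \frac{3}{7}\right) 8 \left(-5\right) = \left(- \frac{24}{7}\right) \left(-5\right) = \frac{120}{7}$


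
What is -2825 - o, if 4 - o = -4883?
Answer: -7712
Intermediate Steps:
o = 4887 (o = 4 - 1*(-4883) = 4 + 4883 = 4887)
-2825 - o = -2825 - 1*4887 = -2825 - 4887 = -7712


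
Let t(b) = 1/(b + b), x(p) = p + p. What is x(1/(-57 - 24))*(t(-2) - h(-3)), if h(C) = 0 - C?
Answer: 13/162 ≈ 0.080247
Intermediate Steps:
x(p) = 2*p
t(b) = 1/(2*b)
h(C) = -C
x(1/(-57 - 24))*(t(-2) - h(-3)) = (2/(-57 - 24))*((1/2)/(-2) - (-1)*(-3)) = (2/(-81))*((1/2)*(-1/2) - 1*3) = (2*(-1/81))*(-1/4 - 3) = -2/81*(-13/4) = 13/162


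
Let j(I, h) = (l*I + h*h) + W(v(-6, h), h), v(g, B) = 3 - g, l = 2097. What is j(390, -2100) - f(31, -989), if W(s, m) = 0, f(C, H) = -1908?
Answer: 5229738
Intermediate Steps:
j(I, h) = h² + 2097*I (j(I, h) = (2097*I + h*h) + 0 = (2097*I + h²) + 0 = (h² + 2097*I) + 0 = h² + 2097*I)
j(390, -2100) - f(31, -989) = ((-2100)² + 2097*390) - 1*(-1908) = (4410000 + 817830) + 1908 = 5227830 + 1908 = 5229738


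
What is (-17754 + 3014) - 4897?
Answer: -19637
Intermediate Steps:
(-17754 + 3014) - 4897 = -14740 - 4897 = -19637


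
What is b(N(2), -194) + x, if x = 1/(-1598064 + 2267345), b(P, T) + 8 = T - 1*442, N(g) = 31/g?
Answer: -431016963/669281 ≈ -644.00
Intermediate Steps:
b(P, T) = -450 + T (b(P, T) = -8 + (T - 1*442) = -8 + (T - 442) = -8 + (-442 + T) = -450 + T)
x = 1/669281 ≈ 1.4941e-6
b(N(2), -194) + x = (-450 - 194) + 1/669281 = -644 + 1/669281 = -431016963/669281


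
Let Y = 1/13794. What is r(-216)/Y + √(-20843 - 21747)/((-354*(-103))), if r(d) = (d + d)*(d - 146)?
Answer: 2157160896 + I*√42590/36462 ≈ 2.1572e+9 + 0.00566*I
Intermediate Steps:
r(d) = 2*d*(-146 + d) (r(d) = (2*d)*(-146 + d) = 2*d*(-146 + d))
Y = 1/13794 ≈ 7.2495e-5
r(-216)/Y + √(-20843 - 21747)/((-354*(-103))) = (2*(-216)*(-146 - 216))/(1/13794) + √(-20843 - 21747)/((-354*(-103))) = (2*(-216)*(-362))*13794 + √(-42590)/36462 = 156384*13794 + (I*√42590)*(1/36462) = 2157160896 + I*√42590/36462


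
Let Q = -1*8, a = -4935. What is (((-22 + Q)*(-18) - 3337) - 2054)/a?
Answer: 231/235 ≈ 0.98298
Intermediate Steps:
Q = -8
(((-22 + Q)*(-18) - 3337) - 2054)/a = (((-22 - 8)*(-18) - 3337) - 2054)/(-4935) = ((-30*(-18) - 3337) - 2054)*(-1/4935) = ((540 - 3337) - 2054)*(-1/4935) = (-2797 - 2054)*(-1/4935) = -4851*(-1/4935) = 231/235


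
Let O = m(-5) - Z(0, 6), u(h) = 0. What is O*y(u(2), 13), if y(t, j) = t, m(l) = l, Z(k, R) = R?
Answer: 0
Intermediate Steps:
O = -11 (O = -5 - 1*6 = -5 - 6 = -11)
O*y(u(2), 13) = -11*0 = 0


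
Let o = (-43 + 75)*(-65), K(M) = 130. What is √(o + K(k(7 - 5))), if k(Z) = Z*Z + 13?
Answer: 5*I*√78 ≈ 44.159*I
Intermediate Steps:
k(Z) = 13 + Z² (k(Z) = Z² + 13 = 13 + Z²)
o = -2080 (o = 32*(-65) = -2080)
√(o + K(k(7 - 5))) = √(-2080 + 130) = √(-1950) = 5*I*√78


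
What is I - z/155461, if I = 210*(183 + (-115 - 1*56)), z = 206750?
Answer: 391554970/155461 ≈ 2518.7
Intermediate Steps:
I = 2520 (I = 210*(183 + (-115 - 56)) = 210*(183 - 171) = 210*12 = 2520)
I - z/155461 = 2520 - 206750/155461 = 391554970/155461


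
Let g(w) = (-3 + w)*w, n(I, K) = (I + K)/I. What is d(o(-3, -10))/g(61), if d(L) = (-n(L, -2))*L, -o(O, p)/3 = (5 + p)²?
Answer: 77/3538 ≈ 0.021764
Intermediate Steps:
o(O, p) = -3*(5 + p)²
n(I, K) = (I + K)/I
d(L) = 2 - L (d(L) = (-(L - 2)/L)*L = (-(-2 + L)/L)*L = 2 - L)
g(w) = w*(-3 + w)
d(o(-3, -10))/g(61) = (2 - (-3)*(5 - 10)²)/((61*(-3 + 61))) = (2 - (-3)*(-5)²)/((61*58)) = (2 - (-3)*25)/3538 = (2 - 1*(-75))*(1/3538) = (2 + 75)*(1/3538) = 77*(1/3538) = 77/3538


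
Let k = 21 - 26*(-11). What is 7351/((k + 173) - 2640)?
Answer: -7351/2160 ≈ -3.4032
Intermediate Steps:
k = 307 (k = 21 + 286 = 307)
7351/((k + 173) - 2640) = 7351/((307 + 173) - 2640) = 7351/(480 - 2640) = 7351/(-2160) = 7351*(-1/2160) = -7351/2160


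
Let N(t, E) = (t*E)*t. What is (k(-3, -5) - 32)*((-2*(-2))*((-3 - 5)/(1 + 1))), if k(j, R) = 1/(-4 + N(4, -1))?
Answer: 2564/5 ≈ 512.80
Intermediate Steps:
N(t, E) = E*t² (N(t, E) = (E*t)*t = E*t²)
k(j, R) = -1/20 (k(j, R) = 1/(-4 - 1*4²) = 1/(-4 - 1*16) = 1/(-4 - 16) = 1/(-20) = -1/20)
(k(-3, -5) - 32)*((-2*(-2))*((-3 - 5)/(1 + 1))) = (-1/20 - 32)*((-2*(-2))*((-3 - 5)/(1 + 1))) = -641*(-8/2)/5 = -641*(-8*½)/5 = -641*(-4)/5 = -641/20*(-16) = 2564/5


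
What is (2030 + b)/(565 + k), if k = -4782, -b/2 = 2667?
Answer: 3304/4217 ≈ 0.78349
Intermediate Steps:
b = -5334 (b = -2*2667 = -5334)
(2030 + b)/(565 + k) = (2030 - 5334)/(565 - 4782) = -3304/(-4217) = -3304*(-1/4217) = 3304/4217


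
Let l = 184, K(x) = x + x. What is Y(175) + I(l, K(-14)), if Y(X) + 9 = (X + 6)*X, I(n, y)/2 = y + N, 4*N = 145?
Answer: 63365/2 ≈ 31683.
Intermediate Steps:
K(x) = 2*x
N = 145/4 (N = (¼)*145 = 145/4 ≈ 36.250)
I(n, y) = 145/2 + 2*y (I(n, y) = 2*(y + 145/4) = 2*(145/4 + y) = 145/2 + 2*y)
Y(X) = -9 + X*(6 + X) (Y(X) = -9 + (X + 6)*X = -9 + (6 + X)*X = -9 + X*(6 + X))
Y(175) + I(l, K(-14)) = (-9 + 175² + 6*175) + (145/2 + 2*(2*(-14))) = (-9 + 30625 + 1050) + (145/2 + 2*(-28)) = 31666 + (145/2 - 56) = 31666 + 33/2 = 63365/2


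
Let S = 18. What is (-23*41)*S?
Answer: -16974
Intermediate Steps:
(-23*41)*S = -23*41*18 = -943*18 = -16974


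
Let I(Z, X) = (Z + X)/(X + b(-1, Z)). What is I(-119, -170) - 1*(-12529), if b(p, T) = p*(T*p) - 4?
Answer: 3671286/293 ≈ 12530.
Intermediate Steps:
b(p, T) = -4 + T*p² (b(p, T) = T*p² - 4 = -4 + T*p²)
I(Z, X) = (X + Z)/(-4 + X + Z) (I(Z, X) = (Z + X)/(X + (-4 + Z*(-1)²)) = (X + Z)/(X + (-4 + Z*1)) = (X + Z)/(X + (-4 + Z)) = (X + Z)/(-4 + X + Z))
I(-119, -170) - 1*(-12529) = (-170 - 119)/(-4 - 170 - 119) - 1*(-12529) = -289/(-293) + 12529 = -1/293*(-289) + 12529 = 289/293 + 12529 = 3671286/293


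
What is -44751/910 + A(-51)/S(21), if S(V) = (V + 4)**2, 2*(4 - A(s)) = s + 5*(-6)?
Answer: -398984/8125 ≈ -49.106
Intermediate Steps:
A(s) = 19 - s/2 (A(s) = 4 - (s + 5*(-6))/2 = 4 - (s - 30)/2 = 4 - (-30 + s)/2 = 4 + (15 - s/2) = 19 - s/2)
S(V) = (4 + V)**2
-44751/910 + A(-51)/S(21) = -44751/910 + (19 - 1/2*(-51))/((4 + 21)**2) = -44751*1/910 + (19 + 51/2)/(25**2) = -6393/130 + (89/2)/625 = -6393/130 + (89/2)*(1/625) = -6393/130 + 89/1250 = -398984/8125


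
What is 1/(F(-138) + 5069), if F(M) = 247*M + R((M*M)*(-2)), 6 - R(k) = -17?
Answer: -1/28994 ≈ -3.4490e-5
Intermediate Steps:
R(k) = 23 (R(k) = 6 - 1*(-17) = 6 + 17 = 23)
F(M) = 23 + 247*M (F(M) = 247*M + 23 = 23 + 247*M)
1/(F(-138) + 5069) = 1/((23 + 247*(-138)) + 5069) = 1/((23 - 34086) + 5069) = 1/(-34063 + 5069) = 1/(-28994) = -1/28994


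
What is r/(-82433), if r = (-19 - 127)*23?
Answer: 3358/82433 ≈ 0.040736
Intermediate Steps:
r = -3358 (r = -146*23 = -3358)
r/(-82433) = -3358/(-82433) = -3358*(-1/82433) = 3358/82433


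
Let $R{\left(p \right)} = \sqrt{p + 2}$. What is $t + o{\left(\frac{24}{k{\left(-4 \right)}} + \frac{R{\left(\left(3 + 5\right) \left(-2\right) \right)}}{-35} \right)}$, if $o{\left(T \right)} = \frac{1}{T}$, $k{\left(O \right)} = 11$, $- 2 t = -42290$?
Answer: $\frac{1068289645}{50521} + \frac{605 i \sqrt{14}}{101042} \approx 21145.0 + 0.022404 i$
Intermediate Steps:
$t = 21145$ ($t = \left(- \frac{1}{2}\right) \left(-42290\right) = 21145$)
$R{\left(p \right)} = \sqrt{2 + p}$
$t + o{\left(\frac{24}{k{\left(-4 \right)}} + \frac{R{\left(\left(3 + 5\right) \left(-2\right) \right)}}{-35} \right)} = 21145 + \frac{1}{\frac{24}{11} + \frac{\sqrt{2 + \left(3 + 5\right) \left(-2\right)}}{-35}} = 21145 + \frac{1}{24 \cdot \frac{1}{11} + \sqrt{2 + 8 \left(-2\right)} \left(- \frac{1}{35}\right)} = 21145 + \frac{1}{\frac{24}{11} + \sqrt{2 - 16} \left(- \frac{1}{35}\right)} = 21145 + \frac{1}{\frac{24}{11} + \sqrt{-14} \left(- \frac{1}{35}\right)} = 21145 + \frac{1}{\frac{24}{11} + i \sqrt{14} \left(- \frac{1}{35}\right)} = 21145 + \frac{1}{\frac{24}{11} - \frac{i \sqrt{14}}{35}}$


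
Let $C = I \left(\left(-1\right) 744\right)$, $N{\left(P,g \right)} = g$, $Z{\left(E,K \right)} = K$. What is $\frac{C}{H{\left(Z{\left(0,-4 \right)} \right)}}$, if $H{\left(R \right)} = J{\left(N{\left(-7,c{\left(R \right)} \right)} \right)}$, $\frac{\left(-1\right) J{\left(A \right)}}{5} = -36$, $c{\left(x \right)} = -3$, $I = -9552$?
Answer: $\frac{197408}{5} \approx 39482.0$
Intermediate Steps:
$J{\left(A \right)} = 180$ ($J{\left(A \right)} = \left(-5\right) \left(-36\right) = 180$)
$H{\left(R \right)} = 180$
$C = 7106688$ ($C = - 9552 \left(\left(-1\right) 744\right) = \left(-9552\right) \left(-744\right) = 7106688$)
$\frac{C}{H{\left(Z{\left(0,-4 \right)} \right)}} = \frac{7106688}{180} = 7106688 \cdot \frac{1}{180} = \frac{197408}{5}$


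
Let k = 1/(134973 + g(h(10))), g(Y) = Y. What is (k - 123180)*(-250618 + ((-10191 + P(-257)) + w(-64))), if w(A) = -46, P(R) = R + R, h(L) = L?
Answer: 4345836189070491/134983 ≈ 3.2195e+10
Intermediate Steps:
P(R) = 2*R
k = 1/134983 (k = 1/(134973 + 10) = 1/134983 ≈ 7.4083e-6)
(k - 123180)*(-250618 + ((-10191 + P(-257)) + w(-64))) = (1/134983 - 123180)*(-250618 + ((-10191 + 2*(-257)) - 46)) = -16627205939*(-250618 + ((-10191 - 514) - 46))/134983 = -16627205939*(-250618 + (-10705 - 46))/134983 = -16627205939*(-250618 - 10751)/134983 = -16627205939/134983*(-261369) = 4345836189070491/134983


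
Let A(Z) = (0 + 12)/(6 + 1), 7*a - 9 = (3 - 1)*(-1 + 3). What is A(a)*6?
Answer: 72/7 ≈ 10.286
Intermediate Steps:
a = 13/7 (a = 9/7 + ((3 - 1)*(-1 + 3))/7 = 9/7 + (2*2)/7 = 9/7 + (⅐)*4 = 9/7 + 4/7 = 13/7 ≈ 1.8571)
A(Z) = 12/7
A(a)*6 = (12/7)*6 = 72/7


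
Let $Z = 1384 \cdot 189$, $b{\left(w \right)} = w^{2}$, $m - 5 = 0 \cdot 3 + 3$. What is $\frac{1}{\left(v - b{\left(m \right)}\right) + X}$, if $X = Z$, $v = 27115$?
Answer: $\frac{1}{288627} \approx 3.4647 \cdot 10^{-6}$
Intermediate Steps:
$m = 8$ ($m = 5 + \left(0 \cdot 3 + 3\right) = 5 + \left(0 + 3\right) = 5 + 3 = 8$)
$Z = 261576$
$X = 261576$
$\frac{1}{\left(v - b{\left(m \right)}\right) + X} = \frac{1}{\left(27115 - 8^{2}\right) + 261576} = \frac{1}{\left(27115 - 64\right) + 261576} = \frac{1}{27051 + 261576} = \frac{1}{288627}$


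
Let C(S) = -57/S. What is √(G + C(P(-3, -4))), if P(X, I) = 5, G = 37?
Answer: 8*√10/5 ≈ 5.0596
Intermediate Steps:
√(G + C(P(-3, -4))) = √(37 - 57/5) = √(128/5) = 8*√10/5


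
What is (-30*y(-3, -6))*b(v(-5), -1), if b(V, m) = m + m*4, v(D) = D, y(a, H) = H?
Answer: -900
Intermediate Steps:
b(V, m) = 5*m (b(V, m) = m + 4*m = 5*m)
(-30*y(-3, -6))*b(v(-5), -1) = (-30*(-6))*(5*(-1)) = 180*(-5) = -900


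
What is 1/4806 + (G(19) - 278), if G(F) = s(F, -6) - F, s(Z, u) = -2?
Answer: -1436993/4806 ≈ -299.00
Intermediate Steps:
G(F) = -2 - F
1/4806 + (G(19) - 278) = 1/4806 + ((-2 - 1*19) - 278) = 1/4806 + ((-2 - 19) - 278) = 1/4806 + (-21 - 278) = 1/4806 - 299 = -1436993/4806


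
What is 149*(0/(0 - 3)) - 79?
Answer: -79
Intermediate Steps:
149*(0/(0 - 3)) - 79 = 149*(0/(-3)) - 79 = 149*(0*(-⅓)) - 79 = 149*0 - 79 = 0 - 79 = -79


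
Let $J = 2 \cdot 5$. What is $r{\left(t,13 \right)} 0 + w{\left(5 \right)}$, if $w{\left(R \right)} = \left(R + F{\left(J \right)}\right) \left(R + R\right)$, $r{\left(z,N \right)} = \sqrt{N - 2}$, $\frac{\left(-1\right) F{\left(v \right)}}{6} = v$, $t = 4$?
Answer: $-550$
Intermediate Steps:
$J = 10$
$F{\left(v \right)} = - 6 v$
$r{\left(z,N \right)} = \sqrt{-2 + N}$
$w{\left(R \right)} = 2 R \left(-60 + R\right)$ ($w{\left(R \right)} = \left(R - 60\right) \left(R + R\right) = \left(R - 60\right) 2 R = \left(-60 + R\right) 2 R = 2 R \left(-60 + R\right)$)
$r{\left(t,13 \right)} 0 + w{\left(5 \right)} = \sqrt{-2 + 13} \cdot 0 + 2 \cdot 5 \left(-60 + 5\right) = \sqrt{11} \cdot 0 + 2 \cdot 5 \left(-55\right) = 0 - 550 = -550$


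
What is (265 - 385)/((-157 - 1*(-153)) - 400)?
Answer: 30/101 ≈ 0.29703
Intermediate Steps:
(265 - 385)/((-157 - 1*(-153)) - 400) = -120/((-157 + 153) - 400) = -120/(-4 - 400) = -120/(-404) = -120*(-1/404) = 30/101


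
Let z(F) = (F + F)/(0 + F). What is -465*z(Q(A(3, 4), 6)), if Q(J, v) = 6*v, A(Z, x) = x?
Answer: -930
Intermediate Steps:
z(F) = 2 (z(F) = (2*F)/F = 2)
-465*z(Q(A(3, 4), 6)) = -465*2 = -930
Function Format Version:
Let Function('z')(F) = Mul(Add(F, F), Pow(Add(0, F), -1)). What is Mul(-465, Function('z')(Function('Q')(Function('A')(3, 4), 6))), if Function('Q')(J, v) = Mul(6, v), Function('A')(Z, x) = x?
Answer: -930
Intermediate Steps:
Function('z')(F) = 2 (Function('z')(F) = Mul(Mul(2, F), Pow(F, -1)) = 2)
Mul(-465, Function('z')(Function('Q')(Function('A')(3, 4), 6))) = Mul(-465, 2) = -930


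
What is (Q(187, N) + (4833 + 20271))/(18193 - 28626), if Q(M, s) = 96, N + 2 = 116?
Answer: -25200/10433 ≈ -2.4154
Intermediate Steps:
N = 114 (N = -2 + 116 = 114)
(Q(187, N) + (4833 + 20271))/(18193 - 28626) = (96 + (4833 + 20271))/(18193 - 28626) = (96 + 25104)/(-10433) = 25200*(-1/10433) = -25200/10433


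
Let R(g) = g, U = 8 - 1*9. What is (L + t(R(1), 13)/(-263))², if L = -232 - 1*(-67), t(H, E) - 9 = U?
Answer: 1883820409/69169 ≈ 27235.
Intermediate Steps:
U = -1 (U = 8 - 9 = -1)
t(H, E) = 8 (t(H, E) = 9 - 1 = 8)
L = -165 (L = -232 + 67 = -165)
(L + t(R(1), 13)/(-263))² = (-165 + 8/(-263))² = (-165 + 8*(-1/263))² = (-165 - 8/263)² = (-43403/263)² = 1883820409/69169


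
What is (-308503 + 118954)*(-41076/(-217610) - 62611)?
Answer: 1291277791668033/108805 ≈ 1.1868e+10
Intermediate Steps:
(-308503 + 118954)*(-41076/(-217610) - 62611) = -189549*(-41076*(-1/217610) - 62611) = -189549*(20538/108805 - 62611) = -189549*(-6812369317/108805) = 1291277791668033/108805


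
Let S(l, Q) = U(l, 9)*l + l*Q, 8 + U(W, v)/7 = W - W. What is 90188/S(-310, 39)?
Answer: 45094/2635 ≈ 17.113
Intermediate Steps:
U(W, v) = -56 (U(W, v) = -56 + 7*(W - W) = -56 + 7*0 = -56 + 0 = -56)
S(l, Q) = -56*l + Q*l (S(l, Q) = -56*l + l*Q = -56*l + Q*l)
90188/S(-310, 39) = 90188/((-310*(-56 + 39))) = 90188/((-310*(-17))) = 90188/5270 = 90188*(1/5270) = 45094/2635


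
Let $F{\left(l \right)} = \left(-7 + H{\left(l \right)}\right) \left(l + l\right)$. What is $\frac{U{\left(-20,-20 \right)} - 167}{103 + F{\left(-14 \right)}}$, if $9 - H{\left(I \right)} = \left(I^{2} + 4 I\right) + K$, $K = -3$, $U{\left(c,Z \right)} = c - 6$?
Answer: $- \frac{193}{3883} \approx -0.049704$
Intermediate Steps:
$U{\left(c,Z \right)} = -6 + c$ ($U{\left(c,Z \right)} = c - 6 = -6 + c$)
$H{\left(I \right)} = 12 - I^{2} - 4 I$ ($H{\left(I \right)} = 9 - \left(\left(I^{2} + 4 I\right) - 3\right) = 9 - \left(-3 + I^{2} + 4 I\right) = 12 - I^{2} - 4 I$)
$F{\left(l \right)} = 2 l \left(5 - l^{2} - 4 l\right)$ ($F{\left(l \right)} = \left(-7 - \left(-12 + l^{2} + 4 l\right)\right) \left(l + l\right) = \left(5 - l^{2} - 4 l\right) 2 l = 2 l \left(5 - l^{2} - 4 l\right)$)
$\frac{U{\left(-20,-20 \right)} - 167}{103 + F{\left(-14 \right)}} = \frac{\left(-6 - 20\right) - 167}{103 + 2 \left(-14\right) \left(5 - \left(-14\right)^{2} - -56\right)} = \frac{-26 - 167}{103 + 2 \left(-14\right) \left(5 - 196 + 56\right)} = - \frac{193}{103 + 2 \left(-14\right) \left(5 - 196 + 56\right)} = - \frac{193}{103 + 2 \left(-14\right) \left(-135\right)} = - \frac{193}{103 + 3780} = - \frac{193}{3883}$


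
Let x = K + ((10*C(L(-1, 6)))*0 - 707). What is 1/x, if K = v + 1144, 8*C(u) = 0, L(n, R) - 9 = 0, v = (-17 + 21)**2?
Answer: 1/453 ≈ 0.0022075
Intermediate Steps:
v = 16 (v = 4**2 = 16)
L(n, R) = 9 (L(n, R) = 9 + 0 = 9)
C(u) = 0 (C(u) = (1/8)*0 = 0)
K = 1160 (K = 16 + 1144 = 1160)
x = 453 (x = 1160 + ((10*0)*0 - 707) = 1160 + (0*0 - 707) = 1160 + (0 - 707) = 1160 - 707 = 453)
1/x = 1/453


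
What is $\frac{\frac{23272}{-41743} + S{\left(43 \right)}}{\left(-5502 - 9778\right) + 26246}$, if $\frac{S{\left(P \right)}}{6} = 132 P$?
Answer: $\frac{710788168}{228876869} \approx 3.1055$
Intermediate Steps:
$S{\left(P \right)} = 792 P$ ($S{\left(P \right)} = 6 \cdot 132 P = 792 P$)
$\frac{\frac{23272}{-41743} + S{\left(43 \right)}}{\left(-5502 - 9778\right) + 26246} = \frac{\frac{23272}{-41743} + 792 \cdot 43}{\left(-5502 - 9778\right) + 26246} = \frac{23272 \left(- \frac{1}{41743}\right) + 34056}{\left(-5502 - 9778\right) + 26246} = \frac{- \frac{23272}{41743} + 34056}{-15280 + 26246} = \frac{1421576336}{41743 \cdot 10966} = \frac{1421576336}{41743} \cdot \frac{1}{10966} = \frac{710788168}{228876869}$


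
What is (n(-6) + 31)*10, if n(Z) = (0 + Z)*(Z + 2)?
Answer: 550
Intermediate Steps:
n(Z) = Z*(2 + Z)
(n(-6) + 31)*10 = (-6*(2 - 6) + 31)*10 = (-6*(-4) + 31)*10 = (24 + 31)*10 = 55*10 = 550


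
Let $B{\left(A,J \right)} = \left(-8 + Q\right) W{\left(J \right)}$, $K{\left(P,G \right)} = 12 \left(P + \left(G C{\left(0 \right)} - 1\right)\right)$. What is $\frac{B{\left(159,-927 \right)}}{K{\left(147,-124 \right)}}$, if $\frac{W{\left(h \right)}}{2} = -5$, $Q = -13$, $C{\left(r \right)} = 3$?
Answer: $- \frac{35}{452} \approx -0.077434$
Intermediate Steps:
$W{\left(h \right)} = -10$ ($W{\left(h \right)} = 2 \left(-5\right) = -10$)
$K{\left(P,G \right)} = -12 + 12 P + 36 G$ ($K{\left(P,G \right)} = 12 \left(P + \left(G 3 - 1\right)\right) = 12 \left(P + \left(3 G - 1\right)\right) = 12 \left(P + \left(-1 + 3 G\right)\right) = 12 \left(-1 + P + 3 G\right) = -12 + 12 P + 36 G$)
$B{\left(A,J \right)} = 210$ ($B{\left(A,J \right)} = \left(-8 - 13\right) \left(-10\right) = \left(-21\right) \left(-10\right) = 210$)
$\frac{B{\left(159,-927 \right)}}{K{\left(147,-124 \right)}} = \frac{210}{-12 + 12 \cdot 147 + 36 \left(-124\right)} = \frac{210}{-12 + 1764 - 4464} = \frac{210}{-2712} = 210 \left(- \frac{1}{2712}\right) = - \frac{35}{452}$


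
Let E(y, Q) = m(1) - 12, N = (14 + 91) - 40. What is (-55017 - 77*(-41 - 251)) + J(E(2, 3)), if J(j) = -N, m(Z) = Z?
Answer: -32598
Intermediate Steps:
N = 65 (N = 105 - 40 = 65)
E(y, Q) = -11 (E(y, Q) = 1 - 12 = -11)
J(j) = -65 (J(j) = -1*65 = -65)
(-55017 - 77*(-41 - 251)) + J(E(2, 3)) = (-55017 - 77*(-41 - 251)) - 65 = (-55017 - 77*(-292)) - 65 = (-55017 + 22484) - 65 = -32533 - 65 = -32598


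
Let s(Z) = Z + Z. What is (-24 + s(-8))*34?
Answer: -1360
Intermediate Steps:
s(Z) = 2*Z
(-24 + s(-8))*34 = (-24 + 2*(-8))*34 = (-24 - 16)*34 = -40*34 = -1360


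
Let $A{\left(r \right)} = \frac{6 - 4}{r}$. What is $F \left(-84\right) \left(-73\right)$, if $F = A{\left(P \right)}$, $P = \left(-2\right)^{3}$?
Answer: $-1533$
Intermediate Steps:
$P = -8$
$A{\left(r \right)} = \frac{2}{r}$
$F = - \frac{1}{4}$ ($F = \frac{2}{-8} = 2 \left(- \frac{1}{8}\right) = - \frac{1}{4} \approx -0.25$)
$F \left(-84\right) \left(-73\right) = \left(- \frac{1}{4}\right) \left(-84\right) \left(-73\right) = 21 \left(-73\right) = -1533$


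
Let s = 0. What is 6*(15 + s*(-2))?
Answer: 90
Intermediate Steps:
6*(15 + s*(-2)) = 6*(15 + 0*(-2)) = 6*(15 + 0) = 6*15 = 90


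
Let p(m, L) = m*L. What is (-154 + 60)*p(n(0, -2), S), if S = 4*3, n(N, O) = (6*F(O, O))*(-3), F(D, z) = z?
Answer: -40608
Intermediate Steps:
n(N, O) = -18*O (n(N, O) = (6*O)*(-3) = -18*O)
S = 12
p(m, L) = L*m
(-154 + 60)*p(n(0, -2), S) = (-154 + 60)*(12*(-18*(-2))) = -1128*36 = -94*432 = -40608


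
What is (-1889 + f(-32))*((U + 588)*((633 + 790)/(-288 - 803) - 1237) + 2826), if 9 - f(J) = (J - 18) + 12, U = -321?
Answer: 658756604088/1091 ≈ 6.0381e+8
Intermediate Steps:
f(J) = 15 - J (f(J) = 9 - ((J - 18) + 12) = 9 - ((-18 + J) + 12) = 9 - (-6 + J) = 9 + (6 - J) = 15 - J)
(-1889 + f(-32))*((U + 588)*((633 + 790)/(-288 - 803) - 1237) + 2826) = (-1889 + (15 - 1*(-32)))*((-321 + 588)*((633 + 790)/(-288 - 803) - 1237) + 2826) = (-1889 + (15 + 32))*(267*(1423/(-1091) - 1237) + 2826) = (-1889 + 47)*(267*(1423*(-1/1091) - 1237) + 2826) = -1842*(267*(-1423/1091 - 1237) + 2826) = -1842*(267*(-1350990/1091) + 2826) = -1842*(-360714330/1091 + 2826) = -1842*(-357631164/1091) = 658756604088/1091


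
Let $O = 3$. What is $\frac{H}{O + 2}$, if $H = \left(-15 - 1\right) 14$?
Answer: $- \frac{224}{5} \approx -44.8$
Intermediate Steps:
$H = -224$ ($H = \left(-16\right) 14 = -224$)
$\frac{H}{O + 2} = \frac{1}{3 + 2} \left(-224\right) = \frac{1}{5} \left(-224\right) = - \frac{224}{5}$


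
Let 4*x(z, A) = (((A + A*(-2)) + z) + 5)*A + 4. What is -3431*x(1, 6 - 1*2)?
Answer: -10293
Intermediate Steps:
x(z, A) = 1 + A*(5 + z - A)/4 (x(z, A) = ((((A + A*(-2)) + z) + 5)*A + 4)/4 = ((((A - 2*A) + z) + 5)*A + 4)/4 = (((-A + z) + 5)*A + 4)/4 = (((z - A) + 5)*A + 4)/4 = ((5 + z - A)*A + 4)/4 = (A*(5 + z - A) + 4)/4 = (4 + A*(5 + z - A))/4 = 1 + A*(5 + z - A)/4)
-3431*x(1, 6 - 1*2) = -3431*(1 - (6 - 1*2)**2/4 + 5*(6 - 1*2)/4 + (1/4)*(6 - 1*2)*1) = -3431*(1 - (6 - 2)**2/4 + 5*(6 - 2)/4 + (1/4)*(6 - 2)*1) = -3431*(1 - 1/4*4**2 + (5/4)*4 + (1/4)*4*1) = -3431*(1 - 1/4*16 + 5 + 1) = -3431*(1 - 4 + 5 + 1) = -3431*3 = -10293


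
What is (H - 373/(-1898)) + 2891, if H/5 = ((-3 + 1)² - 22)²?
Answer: 8562251/1898 ≈ 4511.2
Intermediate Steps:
H = 1620 (H = 5*((-3 + 1)² - 22)² = 5*((-2)² - 22)² = 5*(4 - 22)² = 5*(-18)² = 5*324 = 1620)
(H - 373/(-1898)) + 2891 = (1620 - 373/(-1898)) + 2891 = (1620 - 373*(-1/1898)) + 2891 = (1620 + 373/1898) + 2891 = 3075133/1898 + 2891 = 8562251/1898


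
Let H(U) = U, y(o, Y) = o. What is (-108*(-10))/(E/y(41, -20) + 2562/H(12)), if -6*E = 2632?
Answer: 265680/49889 ≈ 5.3254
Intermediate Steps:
E = -1316/3 (E = -⅙*2632 = -1316/3 ≈ -438.67)
(-108*(-10))/(E/y(41, -20) + 2562/H(12)) = (-108*(-10))/(-1316/3/41 + 2562/12) = 1080/(-1316/3*1/41 + 2562*(1/12)) = 1080/(-1316/123 + 427/2) = 1080/(49889/246) = 1080*(246/49889) = 265680/49889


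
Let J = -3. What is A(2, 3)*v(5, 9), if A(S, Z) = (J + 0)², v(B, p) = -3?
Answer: -27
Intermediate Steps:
A(S, Z) = 9 (A(S, Z) = (-3 + 0)² = (-3)² = 9)
A(2, 3)*v(5, 9) = 9*(-3) = -27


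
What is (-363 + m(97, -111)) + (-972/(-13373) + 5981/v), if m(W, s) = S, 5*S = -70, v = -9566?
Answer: -48298832247/127926118 ≈ -377.55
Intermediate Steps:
S = -14 (S = (⅕)*(-70) = -14)
m(W, s) = -14
(-363 + m(97, -111)) + (-972/(-13373) + 5981/v) = (-363 - 14) + (-972/(-13373) + 5981/(-9566)) = -377 + (-972*(-1/13373) + 5981*(-1/9566)) = -377 + (972/13373 - 5981/9566) = -377 - 70685761/127926118 = -48298832247/127926118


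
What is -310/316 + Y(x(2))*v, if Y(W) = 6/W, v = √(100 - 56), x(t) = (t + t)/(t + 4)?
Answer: -155/158 + 18*√11 ≈ 58.718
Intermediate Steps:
x(t) = 2*t/(4 + t) (x(t) = (2*t)/(4 + t) = 2*t/(4 + t))
v = 2*√11 (v = √44 = 2*√11 ≈ 6.6332)
-310/316 + Y(x(2))*v = -310/316 + (6/((2*2/(4 + 2))))*(2*√11) = -310*1/316 + (6/((2*2/6)))*(2*√11) = -155/158 + (6/((2*2*(⅙))))*(2*√11) = -155/158 + (6/(⅔))*(2*√11) = -155/158 + (6*(3/2))*(2*√11) = -155/158 + 9*(2*√11) = -155/158 + 18*√11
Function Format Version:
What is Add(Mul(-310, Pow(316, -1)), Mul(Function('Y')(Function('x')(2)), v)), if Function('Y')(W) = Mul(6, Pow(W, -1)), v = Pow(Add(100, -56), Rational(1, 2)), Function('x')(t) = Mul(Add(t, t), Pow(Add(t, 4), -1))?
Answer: Add(Rational(-155, 158), Mul(18, Pow(11, Rational(1, 2)))) ≈ 58.718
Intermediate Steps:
Function('x')(t) = Mul(2, t, Pow(Add(4, t), -1)) (Function('x')(t) = Mul(Mul(2, t), Pow(Add(4, t), -1)) = Mul(2, t, Pow(Add(4, t), -1)))
v = Mul(2, Pow(11, Rational(1, 2))) (v = Pow(44, Rational(1, 2)) = Mul(2, Pow(11, Rational(1, 2))) ≈ 6.6332)
Add(Mul(-310, Pow(316, -1)), Mul(Function('Y')(Function('x')(2)), v)) = Add(Mul(-310, Pow(316, -1)), Mul(Mul(6, Pow(Mul(2, 2, Pow(Add(4, 2), -1)), -1)), Mul(2, Pow(11, Rational(1, 2))))) = Add(Mul(-310, Rational(1, 316)), Mul(Mul(6, Pow(Mul(2, 2, Pow(6, -1)), -1)), Mul(2, Pow(11, Rational(1, 2))))) = Add(Rational(-155, 158), Mul(Mul(6, Pow(Mul(2, 2, Rational(1, 6)), -1)), Mul(2, Pow(11, Rational(1, 2))))) = Add(Rational(-155, 158), Mul(Mul(6, Pow(Rational(2, 3), -1)), Mul(2, Pow(11, Rational(1, 2))))) = Add(Rational(-155, 158), Mul(Mul(6, Rational(3, 2)), Mul(2, Pow(11, Rational(1, 2))))) = Add(Rational(-155, 158), Mul(9, Mul(2, Pow(11, Rational(1, 2))))) = Add(Rational(-155, 158), Mul(18, Pow(11, Rational(1, 2))))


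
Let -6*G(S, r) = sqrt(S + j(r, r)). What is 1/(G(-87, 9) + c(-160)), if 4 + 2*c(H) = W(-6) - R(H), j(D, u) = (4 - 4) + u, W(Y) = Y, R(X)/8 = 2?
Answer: -6/79 + I*sqrt(78)/1027 ≈ -0.075949 + 0.0085996*I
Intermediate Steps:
R(X) = 16 (R(X) = 8*2 = 16)
j(D, u) = u (j(D, u) = 0 + u = u)
G(S, r) = -sqrt(S + r)/6
c(H) = -13 (c(H) = -2 + (-6 - 1*16)/2 = -2 + (-6 - 16)/2 = -2 + (1/2)*(-22) = -2 - 11 = -13)
1/(G(-87, 9) + c(-160)) = 1/(-sqrt(-87 + 9)/6 - 13) = 1/(-I*sqrt(78)/6 - 13) = 1/(-13 - I*sqrt(78)/6)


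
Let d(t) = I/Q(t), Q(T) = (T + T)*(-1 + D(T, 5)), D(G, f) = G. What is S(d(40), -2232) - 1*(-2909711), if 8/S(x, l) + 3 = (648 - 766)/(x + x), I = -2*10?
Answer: 26772250919/9201 ≈ 2.9097e+6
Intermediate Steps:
I = -20
Q(T) = 2*T*(-1 + T) (Q(T) = (T + T)*(-1 + T) = (2*T)*(-1 + T) = 2*T*(-1 + T))
d(t) = -10/(t*(-1 + t)) (d(t) = -20*1/(2*t*(-1 + t)) = -10/(t*(-1 + t)))
S(x, l) = 8/(-3 - 59/x) (S(x, l) = 8/(-3 + (648 - 766)/(x + x)) = 8/(-3 - 118*1/(2*x)) = 8/(-3 - 59/x))
S(d(40), -2232) - 1*(-2909711) = -8*(-10/(40*(-1 + 40)))/(59 + 3*(-10/(40*(-1 + 40)))) - 1*(-2909711) = -8*(-10*1/40/39)/(59 + 3*(-10*1/40/39)) + 2909711 = -8*(-10*1/40*1/39)/(59 + 3*(-10*1/40*1/39)) + 2909711 = -8*(-1/156)/(59 + 3*(-1/156)) + 2909711 = -8*(-1/156)/(59 - 1/52) + 2909711 = -8*(-1/156)/3067/52 + 2909711 = -8*(-1/156)*52/3067 + 2909711 = 8/9201 + 2909711 = 26772250919/9201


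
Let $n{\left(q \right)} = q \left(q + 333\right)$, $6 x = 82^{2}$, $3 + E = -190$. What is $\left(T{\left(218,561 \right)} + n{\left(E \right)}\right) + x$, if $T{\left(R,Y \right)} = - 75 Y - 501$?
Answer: $- \frac{205426}{3} \approx -68475.0$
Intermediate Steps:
$T{\left(R,Y \right)} = -501 - 75 Y$
$E = -193$ ($E = -3 - 190 = -193$)
$x = \frac{3362}{3}$ ($x = \frac{82^{2}}{6} = \frac{1}{6} \cdot 6724 = \frac{3362}{3} \approx 1120.7$)
$n{\left(q \right)} = q \left(333 + q\right)$
$\left(T{\left(218,561 \right)} + n{\left(E \right)}\right) + x = \left(\left(-501 - 42075\right) - 193 \left(333 - 193\right)\right) + \frac{3362}{3} = \left(\left(-501 - 42075\right) - 27020\right) + \frac{3362}{3} = \left(-42576 - 27020\right) + \frac{3362}{3} = -69596 + \frac{3362}{3} = - \frac{205426}{3}$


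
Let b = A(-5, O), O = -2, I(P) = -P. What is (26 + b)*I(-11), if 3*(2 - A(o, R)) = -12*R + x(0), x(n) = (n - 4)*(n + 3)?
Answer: 264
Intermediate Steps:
x(n) = (-4 + n)*(3 + n)
A(o, R) = 6 + 4*R (A(o, R) = 2 - (-12*R + (-12 + 0² - 1*0))/3 = 2 - (-12*R + (-12 + 0 + 0))/3 = 2 - (-12*R - 12)/3 = 2 - (-12 - 12*R)/3 = 2 + (4 + 4*R) = 6 + 4*R)
b = -2 (b = 6 + 4*(-2) = 6 - 8 = -2)
(26 + b)*I(-11) = (26 - 2)*(-1*(-11)) = 24*11 = 264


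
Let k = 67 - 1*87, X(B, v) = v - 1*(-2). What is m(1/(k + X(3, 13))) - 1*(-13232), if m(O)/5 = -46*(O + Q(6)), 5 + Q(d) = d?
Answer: 13048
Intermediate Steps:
Q(d) = -5 + d
X(B, v) = 2 + v (X(B, v) = v + 2 = 2 + v)
k = -20 (k = 67 - 87 = -20)
m(O) = -230 - 230*O (m(O) = 5*(-46*(O + (-5 + 6))) = 5*(-46*(O + 1)) = 5*(-46*(1 + O)) = 5*(-46 - 46*O) = -230 - 230*O)
m(1/(k + X(3, 13))) - 1*(-13232) = (-230 - 230/(-20 + (2 + 13))) - 1*(-13232) = (-230 - 230/(-20 + 15)) + 13232 = (-230 - 230/(-5)) + 13232 = (-230 - 230*(-1/5)) + 13232 = (-230 + 46) + 13232 = -184 + 13232 = 13048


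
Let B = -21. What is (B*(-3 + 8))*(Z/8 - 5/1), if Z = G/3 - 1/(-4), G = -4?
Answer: 17255/32 ≈ 539.22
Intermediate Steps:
Z = -13/12 (Z = -4/3 - 1/(-4) = -4*1/3 - 1*(-1/4) = -4/3 + 1/4 = -13/12 ≈ -1.0833)
(B*(-3 + 8))*(Z/8 - 5/1) = (-21*(-3 + 8))*(-13/12/8 - 5/1) = (-21*5)*(-13/12*1/8 - 5*1) = -105*(-13/96 - 5) = -105*(-493/96) = 17255/32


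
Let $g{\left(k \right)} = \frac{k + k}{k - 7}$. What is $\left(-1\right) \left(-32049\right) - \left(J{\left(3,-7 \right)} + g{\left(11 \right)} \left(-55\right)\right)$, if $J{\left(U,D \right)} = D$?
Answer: $\frac{64717}{2} \approx 32359.0$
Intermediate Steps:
$g{\left(k \right)} = \frac{2 k}{-7 + k}$
$\left(-1\right) \left(-32049\right) - \left(J{\left(3,-7 \right)} + g{\left(11 \right)} \left(-55\right)\right) = \left(-1\right) \left(-32049\right) - \left(-7 + 2 \cdot 11 \frac{1}{-7 + 11} \left(-55\right)\right) = 32049 - \left(-7 + 2 \cdot 11 \cdot \frac{1}{4} \left(-55\right)\right) = 32049 - \left(-7 + \frac{11}{2} \left(-55\right)\right) = 32049 - \left(-7 - \frac{605}{2}\right) = 32049 - - \frac{619}{2} = 32049 + \frac{619}{2} = \frac{64717}{2}$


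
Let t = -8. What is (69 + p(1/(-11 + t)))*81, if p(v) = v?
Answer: 106110/19 ≈ 5584.7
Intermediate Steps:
(69 + p(1/(-11 + t)))*81 = (69 + 1/(-11 - 8))*81 = (69 + 1/(-19))*81 = (69 - 1/19)*81 = (1310/19)*81 = 106110/19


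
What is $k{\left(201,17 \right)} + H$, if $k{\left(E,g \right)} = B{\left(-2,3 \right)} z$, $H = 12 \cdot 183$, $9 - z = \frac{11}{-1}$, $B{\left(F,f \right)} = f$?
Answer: $2256$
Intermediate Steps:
$z = 20$ ($z = 9 - \frac{11}{-1} = 9 - 11 \left(-1\right) = 9 - -11 = 9 + 11 = 20$)
$H = 2196$
$k{\left(E,g \right)} = 60$ ($k{\left(E,g \right)} = 3 \cdot 20 = 60$)
$k{\left(201,17 \right)} + H = 60 + 2196 = 2256$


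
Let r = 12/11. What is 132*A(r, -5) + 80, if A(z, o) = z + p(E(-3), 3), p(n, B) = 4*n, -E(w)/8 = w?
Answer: 12896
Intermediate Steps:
E(w) = -8*w
r = 12/11 (r = 12*(1/11) = 12/11 ≈ 1.0909)
A(z, o) = 96 + z (A(z, o) = z + 4*(-8*(-3)) = z + 4*24 = z + 96 = 96 + z)
132*A(r, -5) + 80 = 132*(96 + 12/11) + 80 = 132*(1068/11) + 80 = 12816 + 80 = 12896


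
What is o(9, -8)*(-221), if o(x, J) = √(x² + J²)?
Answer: -221*√145 ≈ -2661.2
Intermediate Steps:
o(x, J) = √(J² + x²)
o(9, -8)*(-221) = √((-8)² + 9²)*(-221) = √(64 + 81)*(-221) = √145*(-221) = -221*√145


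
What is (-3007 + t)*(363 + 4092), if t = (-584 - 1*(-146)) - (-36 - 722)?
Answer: -11970585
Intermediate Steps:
t = 320 (t = (-584 + 146) - 1*(-758) = -438 + 758 = 320)
(-3007 + t)*(363 + 4092) = (-3007 + 320)*(363 + 4092) = -2687*4455 = -11970585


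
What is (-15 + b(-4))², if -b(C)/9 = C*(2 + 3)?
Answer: 27225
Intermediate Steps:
b(C) = -45*C (b(C) = -9*C*(2 + 3) = -9*C*5 = -45*C)
(-15 + b(-4))² = (-15 - 45*(-4))² = (-15 + 180)² = 165² = 27225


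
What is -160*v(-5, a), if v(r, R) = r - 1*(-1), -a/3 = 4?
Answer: 640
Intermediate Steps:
a = -12 (a = -3*4 = -12)
v(r, R) = 1 + r (v(r, R) = r + 1 = 1 + r)
-160*v(-5, a) = -160*(1 - 5) = -160*(-4) = 640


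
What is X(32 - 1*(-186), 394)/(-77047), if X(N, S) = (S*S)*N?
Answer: -33841448/77047 ≈ -439.23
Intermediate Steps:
X(N, S) = N*S² (X(N, S) = S²*N = N*S²)
X(32 - 1*(-186), 394)/(-77047) = ((32 - 1*(-186))*394²)/(-77047) = ((32 + 186)*155236)*(-1/77047) = (218*155236)*(-1/77047) = 33841448*(-1/77047) = -33841448/77047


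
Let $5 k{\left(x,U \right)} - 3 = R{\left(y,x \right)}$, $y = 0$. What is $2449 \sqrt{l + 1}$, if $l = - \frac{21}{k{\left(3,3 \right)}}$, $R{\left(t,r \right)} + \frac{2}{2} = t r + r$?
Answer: $4898 i \sqrt{5} \approx 10952.0 i$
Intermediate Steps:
$R{\left(t,r \right)} = -1 + r + r t$ ($R{\left(t,r \right)} = -1 + \left(t r + r\right) = -1 + \left(r t + r\right) = -1 + \left(r + r t\right) = -1 + r + r t$)
$k{\left(x,U \right)} = \frac{2}{5} + \frac{x}{5}$ ($k{\left(x,U \right)} = \frac{3}{5} + \frac{-1 + x + x 0}{5} = \frac{3}{5} + \frac{-1 + x + 0}{5} = \frac{3}{5} + \frac{-1 + x}{5} = \frac{3}{5} + \left(- \frac{1}{5} + \frac{x}{5}\right) = \frac{2}{5} + \frac{x}{5}$)
$l = -21$ ($l = - \frac{21}{\frac{2}{5} + \frac{1}{5} \cdot 3} = - \frac{21}{\frac{2}{5} + \frac{3}{5}} = - \frac{21}{1} = \left(-21\right) 1 = -21$)
$2449 \sqrt{l + 1} = 2449 \sqrt{-21 + 1} = 2449 \sqrt{-20} = 2449 \cdot 2 i \sqrt{5} = 4898 i \sqrt{5}$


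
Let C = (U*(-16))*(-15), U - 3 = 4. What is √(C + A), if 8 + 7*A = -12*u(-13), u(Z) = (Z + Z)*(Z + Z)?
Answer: 2*√130 ≈ 22.803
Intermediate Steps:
u(Z) = 4*Z² (u(Z) = (2*Z)*(2*Z) = 4*Z²)
A = -1160 (A = -8/7 + (-48*(-13)²)/7 = -8/7 + (-48*169)/7 = -8/7 + (-12*676)/7 = -8/7 + (⅐)*(-8112) = -8/7 - 8112/7 = -1160)
U = 7 (U = 3 + 4 = 7)
C = 1680 (C = (7*(-16))*(-15) = -112*(-15) = 1680)
√(C + A) = √(1680 - 1160) = √520 = 2*√130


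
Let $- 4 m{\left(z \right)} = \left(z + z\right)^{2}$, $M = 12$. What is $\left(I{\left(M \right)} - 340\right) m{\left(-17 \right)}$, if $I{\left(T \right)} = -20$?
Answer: $104040$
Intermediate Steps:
$m{\left(z \right)} = - z^{2}$ ($m{\left(z \right)} = - \frac{\left(z + z\right)^{2}}{4} = - \frac{\left(2 z\right)^{2}}{4} = - \frac{4 z^{2}}{4} = - z^{2}$)
$\left(I{\left(M \right)} - 340\right) m{\left(-17 \right)} = \left(-20 - 340\right) \left(- \left(-17\right)^{2}\right) = - 360 \left(\left(-1\right) 289\right) = \left(-360\right) \left(-289\right) = 104040$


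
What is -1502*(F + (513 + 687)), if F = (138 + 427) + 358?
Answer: -3188746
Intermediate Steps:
F = 923 (F = 565 + 358 = 923)
-1502*(F + (513 + 687)) = -1502*(923 + (513 + 687)) = -1502*(923 + 1200) = -1502*2123 = -3188746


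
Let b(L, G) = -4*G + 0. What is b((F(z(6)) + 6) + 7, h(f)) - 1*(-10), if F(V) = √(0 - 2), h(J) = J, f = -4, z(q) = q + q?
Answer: 26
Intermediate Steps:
z(q) = 2*q
F(V) = I*√2 (F(V) = √(-2) = I*√2)
b(L, G) = -4*G
b((F(z(6)) + 6) + 7, h(f)) - 1*(-10) = -4*(-4) - 1*(-10) = 16 + 10 = 26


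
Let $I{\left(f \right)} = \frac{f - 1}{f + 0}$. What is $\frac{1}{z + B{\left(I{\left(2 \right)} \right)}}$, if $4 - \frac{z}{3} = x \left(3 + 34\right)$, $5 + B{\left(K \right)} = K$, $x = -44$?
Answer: $\frac{2}{9783} \approx 0.00020444$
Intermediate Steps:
$I{\left(f \right)} = \frac{-1 + f}{f}$
$B{\left(K \right)} = -5 + K$
$z = 4896$ ($z = 12 - 3 \left(- 44 \left(3 + 34\right)\right) = 12 - 3 \left(\left(-44\right) 37\right) = 12 - -4884 = 12 + 4884 = 4896$)
$\frac{1}{z + B{\left(I{\left(2 \right)} \right)}} = \frac{1}{4896 - \left(5 - \frac{-1 + 2}{2}\right)} = \frac{1}{4896 + \left(-5 + \frac{1}{2} \cdot 1\right)} = \frac{1}{4896 + \left(-5 + \frac{1}{2}\right)} = \frac{1}{4896 - \frac{9}{2}} = \frac{1}{\frac{9783}{2}} = \frac{2}{9783}$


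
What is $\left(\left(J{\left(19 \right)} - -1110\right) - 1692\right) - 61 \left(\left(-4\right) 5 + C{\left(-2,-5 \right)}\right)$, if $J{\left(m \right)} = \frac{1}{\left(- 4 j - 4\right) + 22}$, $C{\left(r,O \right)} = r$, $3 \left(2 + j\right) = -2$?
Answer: $\frac{65363}{86} \approx 760.04$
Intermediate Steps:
$j = - \frac{8}{3}$ ($j = -2 + \frac{1}{3} \left(-2\right) = -2 - \frac{2}{3} = - \frac{8}{3} \approx -2.6667$)
$J{\left(m \right)} = \frac{3}{86}$ ($J{\left(m \right)} = \frac{1}{\left(\left(-4\right) \left(- \frac{8}{3}\right) - 4\right) + 22} = \frac{1}{\left(\frac{32}{3} - 4\right) + 22} = \frac{1}{\frac{20}{3} + 22} = \frac{1}{\frac{86}{3}} = \frac{3}{86}$)
$\left(\left(J{\left(19 \right)} - -1110\right) - 1692\right) - 61 \left(\left(-4\right) 5 + C{\left(-2,-5 \right)}\right) = \left(\left(\frac{3}{86} - -1110\right) - 1692\right) - 61 \left(\left(-4\right) 5 - 2\right) = \left(\left(\frac{3}{86} + 1110\right) - 1692\right) - 61 \left(-20 - 2\right) = \left(\frac{95463}{86} - 1692\right) - -1342 = - \frac{50049}{86} + 1342 = \frac{65363}{86}$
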